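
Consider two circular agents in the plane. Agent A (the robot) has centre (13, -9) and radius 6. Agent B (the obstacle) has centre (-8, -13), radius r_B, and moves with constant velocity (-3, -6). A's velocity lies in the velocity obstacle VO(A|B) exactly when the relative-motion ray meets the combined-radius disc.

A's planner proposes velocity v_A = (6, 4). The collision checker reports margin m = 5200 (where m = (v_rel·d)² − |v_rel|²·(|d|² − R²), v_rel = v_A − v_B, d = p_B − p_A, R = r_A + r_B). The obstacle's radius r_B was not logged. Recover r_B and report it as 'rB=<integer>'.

m = 5200
d = (-21, -4);  v_rel = (9, 10),  |v_rel|² = 181
v_rel×d = (9)·(-4) − (10)·(-21) = 174
since m = R²·181 − 174²:  R² = (30276 + 5200) / 181 = 196
R = √196 = 14  ⇒  r_B = 14 − 6 = 8

rB=8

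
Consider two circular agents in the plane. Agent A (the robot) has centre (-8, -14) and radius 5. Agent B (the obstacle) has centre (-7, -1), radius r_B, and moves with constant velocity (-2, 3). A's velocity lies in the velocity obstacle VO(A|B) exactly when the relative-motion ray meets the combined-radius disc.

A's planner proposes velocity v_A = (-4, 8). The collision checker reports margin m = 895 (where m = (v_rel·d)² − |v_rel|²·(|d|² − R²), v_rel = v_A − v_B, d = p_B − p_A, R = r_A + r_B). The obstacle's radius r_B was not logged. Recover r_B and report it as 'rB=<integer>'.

m = 895
d = (1, 13);  v_rel = (-2, 5),  |v_rel|² = 29
v_rel×d = (-2)·(13) − (5)·(1) = -31
since m = R²·29 − (-31)²:  R² = (961 + 895) / 29 = 64
R = √64 = 8  ⇒  r_B = 8 − 5 = 3

rB=3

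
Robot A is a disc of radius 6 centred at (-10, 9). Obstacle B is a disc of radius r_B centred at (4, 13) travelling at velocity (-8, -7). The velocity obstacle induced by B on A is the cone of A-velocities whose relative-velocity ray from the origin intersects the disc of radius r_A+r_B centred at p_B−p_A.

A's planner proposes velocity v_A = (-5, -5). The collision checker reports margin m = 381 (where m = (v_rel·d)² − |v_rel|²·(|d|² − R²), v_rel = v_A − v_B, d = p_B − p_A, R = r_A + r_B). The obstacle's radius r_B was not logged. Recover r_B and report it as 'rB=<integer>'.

m = 381
d = (14, 4);  v_rel = (3, 2),  |v_rel|² = 13
v_rel×d = (3)·(4) − (2)·(14) = -16
since m = R²·13 − (-16)²:  R² = (256 + 381) / 13 = 49
R = √49 = 7  ⇒  r_B = 7 − 6 = 1

rB=1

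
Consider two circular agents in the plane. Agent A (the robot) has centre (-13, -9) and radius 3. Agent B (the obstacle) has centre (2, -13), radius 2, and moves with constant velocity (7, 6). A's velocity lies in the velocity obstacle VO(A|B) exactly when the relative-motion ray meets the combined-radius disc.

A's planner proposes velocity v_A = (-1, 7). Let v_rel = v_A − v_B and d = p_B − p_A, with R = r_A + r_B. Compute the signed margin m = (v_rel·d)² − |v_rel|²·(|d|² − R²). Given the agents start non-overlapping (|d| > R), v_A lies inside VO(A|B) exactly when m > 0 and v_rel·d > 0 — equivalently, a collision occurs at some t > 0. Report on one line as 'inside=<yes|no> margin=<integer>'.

d = (15, -4),  |d|² = 241;  R = 3+2 = 5,  c = 241−5² = 216
v_rel = (-8, 1),  |v_rel|² = 65;  v_rel·d = (-8)·(15) + (1)·(-4) = -124
65·t² + 248·t + 216 = 0  ⇒  m = (-124)² − 65·216 = 1336
m = 1336 > 0,  v_rel·d = -124 < 0  ⇒  outside

inside=no margin=1336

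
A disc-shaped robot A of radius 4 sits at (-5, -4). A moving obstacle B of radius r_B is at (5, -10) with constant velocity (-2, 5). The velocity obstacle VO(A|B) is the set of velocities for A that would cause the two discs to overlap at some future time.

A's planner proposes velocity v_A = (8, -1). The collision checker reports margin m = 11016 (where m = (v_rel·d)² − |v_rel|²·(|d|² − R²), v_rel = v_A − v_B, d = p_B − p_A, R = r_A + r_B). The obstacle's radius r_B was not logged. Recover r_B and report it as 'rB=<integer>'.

m = 11016
d = (10, -6);  v_rel = (10, -6),  |v_rel|² = 136
v_rel×d = (10)·(-6) − (-6)·(10) = 0
since m = R²·136 − 0²:  R² = (0 + 11016) / 136 = 81
R = √81 = 9  ⇒  r_B = 9 − 4 = 5

rB=5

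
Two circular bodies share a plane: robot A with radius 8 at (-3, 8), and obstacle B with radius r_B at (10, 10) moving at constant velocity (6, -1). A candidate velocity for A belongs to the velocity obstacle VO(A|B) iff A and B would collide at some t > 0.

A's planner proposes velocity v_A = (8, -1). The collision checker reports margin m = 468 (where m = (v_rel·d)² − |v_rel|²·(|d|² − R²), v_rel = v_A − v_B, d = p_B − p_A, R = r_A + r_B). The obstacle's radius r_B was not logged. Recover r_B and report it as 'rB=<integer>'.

m = 468
d = (13, 2);  v_rel = (2, 0),  |v_rel|² = 4
v_rel×d = (2)·(2) − (0)·(13) = 4
since m = R²·4 − 4²:  R² = (16 + 468) / 4 = 121
R = √121 = 11  ⇒  r_B = 11 − 8 = 3

rB=3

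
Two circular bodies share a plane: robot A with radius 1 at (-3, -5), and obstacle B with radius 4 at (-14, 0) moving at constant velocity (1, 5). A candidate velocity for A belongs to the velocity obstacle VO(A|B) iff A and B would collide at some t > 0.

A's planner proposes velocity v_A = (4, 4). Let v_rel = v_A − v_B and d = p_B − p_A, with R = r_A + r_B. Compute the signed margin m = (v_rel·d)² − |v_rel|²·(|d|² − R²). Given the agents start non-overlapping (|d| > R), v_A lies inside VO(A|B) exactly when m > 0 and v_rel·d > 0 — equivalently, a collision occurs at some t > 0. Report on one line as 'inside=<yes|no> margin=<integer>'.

d = (-11, 5),  |d|² = 146;  R = 1+4 = 5,  c = 146−5² = 121
v_rel = (3, -1),  |v_rel|² = 10;  v_rel·d = (3)·(-11) + (-1)·(5) = -38
10·t² + 76·t + 121 = 0  ⇒  m = (-38)² − 10·121 = 234
m = 234 > 0,  v_rel·d = -38 < 0  ⇒  outside

inside=no margin=234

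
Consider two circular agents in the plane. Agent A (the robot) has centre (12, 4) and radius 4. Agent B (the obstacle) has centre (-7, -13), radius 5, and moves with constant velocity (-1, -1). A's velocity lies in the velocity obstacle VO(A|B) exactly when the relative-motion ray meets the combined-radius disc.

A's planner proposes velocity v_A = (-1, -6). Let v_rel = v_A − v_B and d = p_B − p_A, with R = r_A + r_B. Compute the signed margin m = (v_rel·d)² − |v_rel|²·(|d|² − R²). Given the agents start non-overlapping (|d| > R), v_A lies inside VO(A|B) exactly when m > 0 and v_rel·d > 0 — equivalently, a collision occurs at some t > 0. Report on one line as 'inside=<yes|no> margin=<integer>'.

d = (-19, -17),  |d|² = 650;  R = 4+5 = 9,  c = 650−9² = 569
v_rel = (0, -5),  |v_rel|² = 25;  v_rel·d = (0)·(-19) + (-5)·(-17) = 85
25·t² − 170·t + 569 = 0  ⇒  m = 85² − 25·569 = -7000
m = -7000 < 0,  v_rel·d = 85 > 0  ⇒  outside

inside=no margin=-7000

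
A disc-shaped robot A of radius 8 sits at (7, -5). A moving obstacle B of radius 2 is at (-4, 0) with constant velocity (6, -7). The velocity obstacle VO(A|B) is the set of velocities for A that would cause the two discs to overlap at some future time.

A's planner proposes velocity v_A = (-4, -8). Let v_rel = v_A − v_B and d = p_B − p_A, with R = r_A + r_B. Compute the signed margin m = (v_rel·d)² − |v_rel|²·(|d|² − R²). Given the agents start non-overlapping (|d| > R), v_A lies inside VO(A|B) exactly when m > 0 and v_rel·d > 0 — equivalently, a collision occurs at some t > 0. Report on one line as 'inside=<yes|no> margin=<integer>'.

d = (-11, 5),  |d|² = 146;  R = 8+2 = 10,  c = 146−10² = 46
v_rel = (-10, -1),  |v_rel|² = 101;  v_rel·d = (-10)·(-11) + (-1)·(5) = 105
101·t² − 210·t + 46 = 0  ⇒  m = 105² − 101·46 = 6379
m = 6379 > 0,  v_rel·d = 105 > 0  ⇒  inside

inside=yes margin=6379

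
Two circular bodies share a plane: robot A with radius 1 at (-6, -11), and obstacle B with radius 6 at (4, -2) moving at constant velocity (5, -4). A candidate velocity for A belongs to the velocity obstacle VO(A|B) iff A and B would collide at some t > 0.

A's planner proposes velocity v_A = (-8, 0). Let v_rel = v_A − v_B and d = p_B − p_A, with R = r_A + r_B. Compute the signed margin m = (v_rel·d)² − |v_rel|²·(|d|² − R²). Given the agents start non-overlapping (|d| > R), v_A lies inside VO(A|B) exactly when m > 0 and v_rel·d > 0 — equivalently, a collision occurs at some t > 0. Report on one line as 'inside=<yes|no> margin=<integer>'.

d = (10, 9),  |d|² = 181;  R = 1+6 = 7,  c = 181−7² = 132
v_rel = (-13, 4),  |v_rel|² = 185;  v_rel·d = (-13)·(10) + (4)·(9) = -94
185·t² + 188·t + 132 = 0  ⇒  m = (-94)² − 185·132 = -15584
m = -15584 < 0,  v_rel·d = -94 < 0  ⇒  outside

inside=no margin=-15584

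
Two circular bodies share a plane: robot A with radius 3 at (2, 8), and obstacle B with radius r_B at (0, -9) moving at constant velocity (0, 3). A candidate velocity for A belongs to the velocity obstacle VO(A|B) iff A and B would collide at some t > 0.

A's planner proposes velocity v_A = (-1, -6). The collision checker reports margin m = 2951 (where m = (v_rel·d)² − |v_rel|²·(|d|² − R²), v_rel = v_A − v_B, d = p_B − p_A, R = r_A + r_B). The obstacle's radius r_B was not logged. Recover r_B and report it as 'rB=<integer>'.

m = 2951
d = (-2, -17);  v_rel = (-1, -9),  |v_rel|² = 82
v_rel×d = (-1)·(-17) − (-9)·(-2) = -1
since m = R²·82 − (-1)²:  R² = (1 + 2951) / 82 = 36
R = √36 = 6  ⇒  r_B = 6 − 3 = 3

rB=3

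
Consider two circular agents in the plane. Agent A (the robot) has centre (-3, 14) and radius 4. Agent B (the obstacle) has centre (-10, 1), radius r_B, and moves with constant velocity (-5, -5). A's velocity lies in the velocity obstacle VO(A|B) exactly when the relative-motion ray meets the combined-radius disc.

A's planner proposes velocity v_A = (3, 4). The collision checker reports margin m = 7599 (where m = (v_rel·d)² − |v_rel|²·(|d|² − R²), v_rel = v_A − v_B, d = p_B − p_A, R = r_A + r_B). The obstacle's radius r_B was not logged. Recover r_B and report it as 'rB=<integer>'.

m = 7599
d = (-7, -13);  v_rel = (8, 9),  |v_rel|² = 145
v_rel×d = (8)·(-13) − (9)·(-7) = -41
since m = R²·145 − (-41)²:  R² = (1681 + 7599) / 145 = 64
R = √64 = 8  ⇒  r_B = 8 − 4 = 4

rB=4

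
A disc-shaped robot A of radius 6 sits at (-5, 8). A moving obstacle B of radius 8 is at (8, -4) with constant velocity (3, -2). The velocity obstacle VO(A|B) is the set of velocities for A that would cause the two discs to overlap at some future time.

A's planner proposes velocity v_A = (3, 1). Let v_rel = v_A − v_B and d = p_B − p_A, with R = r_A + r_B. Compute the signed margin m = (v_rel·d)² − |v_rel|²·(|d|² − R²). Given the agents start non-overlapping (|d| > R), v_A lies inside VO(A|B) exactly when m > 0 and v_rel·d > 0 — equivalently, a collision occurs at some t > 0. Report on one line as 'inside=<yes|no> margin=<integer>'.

d = (13, -12),  |d|² = 313;  R = 6+8 = 14,  c = 313−14² = 117
v_rel = (0, 3),  |v_rel|² = 9;  v_rel·d = (0)·(13) + (3)·(-12) = -36
9·t² + 72·t + 117 = 0  ⇒  m = (-36)² − 9·117 = 243
m = 243 > 0,  v_rel·d = -36 < 0  ⇒  outside

inside=no margin=243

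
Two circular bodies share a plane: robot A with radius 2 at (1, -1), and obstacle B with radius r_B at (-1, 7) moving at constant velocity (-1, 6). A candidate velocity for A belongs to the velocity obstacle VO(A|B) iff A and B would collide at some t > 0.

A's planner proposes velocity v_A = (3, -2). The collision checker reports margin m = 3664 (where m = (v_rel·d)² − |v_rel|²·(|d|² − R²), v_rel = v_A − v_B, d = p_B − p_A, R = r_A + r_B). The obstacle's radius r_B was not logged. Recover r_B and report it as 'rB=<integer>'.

m = 3664
d = (-2, 8);  v_rel = (4, -8),  |v_rel|² = 80
v_rel×d = (4)·(8) − (-8)·(-2) = 16
since m = R²·80 − 16²:  R² = (256 + 3664) / 80 = 49
R = √49 = 7  ⇒  r_B = 7 − 2 = 5

rB=5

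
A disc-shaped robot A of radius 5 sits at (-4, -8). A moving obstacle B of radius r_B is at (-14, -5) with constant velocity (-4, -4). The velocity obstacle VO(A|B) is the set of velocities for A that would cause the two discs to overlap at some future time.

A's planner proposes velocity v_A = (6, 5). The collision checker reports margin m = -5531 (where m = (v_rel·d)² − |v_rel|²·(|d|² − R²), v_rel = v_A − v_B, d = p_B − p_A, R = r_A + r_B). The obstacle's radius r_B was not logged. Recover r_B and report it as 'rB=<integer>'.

m = -5531
d = (-10, 3);  v_rel = (10, 9),  |v_rel|² = 181
v_rel×d = (10)·(3) − (9)·(-10) = 120
since m = R²·181 − 120²:  R² = (14400 + -5531) / 181 = 49
R = √49 = 7  ⇒  r_B = 7 − 5 = 2

rB=2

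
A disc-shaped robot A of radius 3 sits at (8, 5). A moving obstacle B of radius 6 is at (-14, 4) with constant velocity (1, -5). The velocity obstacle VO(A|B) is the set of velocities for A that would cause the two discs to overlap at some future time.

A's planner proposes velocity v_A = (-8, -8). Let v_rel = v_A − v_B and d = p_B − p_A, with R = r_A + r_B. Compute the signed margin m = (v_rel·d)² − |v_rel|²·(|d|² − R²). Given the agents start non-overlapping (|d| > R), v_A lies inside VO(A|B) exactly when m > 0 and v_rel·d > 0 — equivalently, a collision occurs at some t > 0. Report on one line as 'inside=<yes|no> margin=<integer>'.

d = (-22, -1),  |d|² = 485;  R = 3+6 = 9,  c = 485−9² = 404
v_rel = (-9, -3),  |v_rel|² = 90;  v_rel·d = (-9)·(-22) + (-3)·(-1) = 201
90·t² − 402·t + 404 = 0  ⇒  m = 201² − 90·404 = 4041
m = 4041 > 0,  v_rel·d = 201 > 0  ⇒  inside

inside=yes margin=4041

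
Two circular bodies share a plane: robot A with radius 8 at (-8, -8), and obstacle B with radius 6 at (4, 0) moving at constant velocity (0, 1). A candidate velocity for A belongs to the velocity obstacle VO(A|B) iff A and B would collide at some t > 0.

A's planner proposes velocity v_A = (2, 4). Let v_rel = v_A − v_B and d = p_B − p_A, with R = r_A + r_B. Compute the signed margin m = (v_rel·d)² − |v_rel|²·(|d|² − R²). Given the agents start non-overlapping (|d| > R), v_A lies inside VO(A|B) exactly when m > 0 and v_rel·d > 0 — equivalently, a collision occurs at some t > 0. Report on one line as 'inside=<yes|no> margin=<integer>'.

d = (12, 8),  |d|² = 208;  R = 8+6 = 14,  c = 208−14² = 12
v_rel = (2, 3),  |v_rel|² = 13;  v_rel·d = (2)·(12) + (3)·(8) = 48
13·t² − 96·t + 12 = 0  ⇒  m = 48² − 13·12 = 2148
m = 2148 > 0,  v_rel·d = 48 > 0  ⇒  inside

inside=yes margin=2148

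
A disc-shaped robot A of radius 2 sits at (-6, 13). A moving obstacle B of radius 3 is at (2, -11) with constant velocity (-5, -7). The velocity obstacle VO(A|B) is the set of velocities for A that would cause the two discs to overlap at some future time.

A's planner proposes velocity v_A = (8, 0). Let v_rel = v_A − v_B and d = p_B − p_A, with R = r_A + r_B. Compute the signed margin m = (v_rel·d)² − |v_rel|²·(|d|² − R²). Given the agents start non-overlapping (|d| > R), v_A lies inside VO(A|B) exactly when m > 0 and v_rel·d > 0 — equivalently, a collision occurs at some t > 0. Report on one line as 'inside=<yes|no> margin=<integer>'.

d = (8, -24),  |d|² = 640;  R = 2+3 = 5,  c = 640−5² = 615
v_rel = (13, 7),  |v_rel|² = 218;  v_rel·d = (13)·(8) + (7)·(-24) = -64
218·t² + 128·t + 615 = 0  ⇒  m = (-64)² − 218·615 = -129974
m = -129974 < 0,  v_rel·d = -64 < 0  ⇒  outside

inside=no margin=-129974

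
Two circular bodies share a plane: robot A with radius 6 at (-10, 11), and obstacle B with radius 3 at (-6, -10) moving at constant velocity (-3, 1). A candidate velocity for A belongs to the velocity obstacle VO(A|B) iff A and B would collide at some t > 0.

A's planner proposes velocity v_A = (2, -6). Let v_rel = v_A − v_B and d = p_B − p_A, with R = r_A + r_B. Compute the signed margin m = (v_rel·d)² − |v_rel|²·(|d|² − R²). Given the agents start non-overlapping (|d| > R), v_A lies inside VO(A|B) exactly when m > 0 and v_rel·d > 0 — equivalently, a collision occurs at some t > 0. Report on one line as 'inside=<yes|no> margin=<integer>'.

d = (4, -21),  |d|² = 457;  R = 6+3 = 9,  c = 457−9² = 376
v_rel = (5, -7),  |v_rel|² = 74;  v_rel·d = (5)·(4) + (-7)·(-21) = 167
74·t² − 334·t + 376 = 0  ⇒  m = 167² − 74·376 = 65
m = 65 > 0,  v_rel·d = 167 > 0  ⇒  inside

inside=yes margin=65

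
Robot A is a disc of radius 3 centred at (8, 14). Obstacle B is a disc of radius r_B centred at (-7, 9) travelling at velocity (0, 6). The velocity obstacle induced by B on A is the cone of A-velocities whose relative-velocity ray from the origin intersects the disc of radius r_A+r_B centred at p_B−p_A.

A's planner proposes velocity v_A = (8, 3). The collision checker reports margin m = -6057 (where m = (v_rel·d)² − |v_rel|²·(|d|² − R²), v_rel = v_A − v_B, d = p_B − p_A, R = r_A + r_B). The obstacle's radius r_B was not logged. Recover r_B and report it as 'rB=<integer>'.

m = -6057
d = (-15, -5);  v_rel = (8, -3),  |v_rel|² = 73
v_rel×d = (8)·(-5) − (-3)·(-15) = -85
since m = R²·73 − (-85)²:  R² = (7225 + -6057) / 73 = 16
R = √16 = 4  ⇒  r_B = 4 − 3 = 1

rB=1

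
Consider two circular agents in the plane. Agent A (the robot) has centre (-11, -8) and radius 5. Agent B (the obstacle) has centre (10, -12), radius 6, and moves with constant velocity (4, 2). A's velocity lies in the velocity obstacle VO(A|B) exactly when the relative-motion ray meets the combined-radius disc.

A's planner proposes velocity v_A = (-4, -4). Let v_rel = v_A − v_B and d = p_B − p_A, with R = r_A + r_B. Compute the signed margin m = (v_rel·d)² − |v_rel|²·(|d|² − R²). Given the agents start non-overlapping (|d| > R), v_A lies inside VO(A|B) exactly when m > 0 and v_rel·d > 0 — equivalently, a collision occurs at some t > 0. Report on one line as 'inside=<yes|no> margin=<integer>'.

d = (21, -4),  |d|² = 457;  R = 5+6 = 11,  c = 457−11² = 336
v_rel = (-8, -6),  |v_rel|² = 100;  v_rel·d = (-8)·(21) + (-6)·(-4) = -144
100·t² + 288·t + 336 = 0  ⇒  m = (-144)² − 100·336 = -12864
m = -12864 < 0,  v_rel·d = -144 < 0  ⇒  outside

inside=no margin=-12864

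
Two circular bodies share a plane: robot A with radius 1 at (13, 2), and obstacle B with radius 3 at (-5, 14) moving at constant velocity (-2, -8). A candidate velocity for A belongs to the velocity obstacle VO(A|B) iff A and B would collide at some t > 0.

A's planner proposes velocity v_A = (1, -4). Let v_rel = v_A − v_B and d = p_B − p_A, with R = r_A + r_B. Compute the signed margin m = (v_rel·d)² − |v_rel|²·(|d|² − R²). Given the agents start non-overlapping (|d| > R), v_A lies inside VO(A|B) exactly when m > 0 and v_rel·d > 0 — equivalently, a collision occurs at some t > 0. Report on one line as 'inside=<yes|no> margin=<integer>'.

d = (-18, 12),  |d|² = 468;  R = 1+3 = 4,  c = 468−4² = 452
v_rel = (3, 4),  |v_rel|² = 25;  v_rel·d = (3)·(-18) + (4)·(12) = -6
25·t² + 12·t + 452 = 0  ⇒  m = (-6)² − 25·452 = -11264
m = -11264 < 0,  v_rel·d = -6 < 0  ⇒  outside

inside=no margin=-11264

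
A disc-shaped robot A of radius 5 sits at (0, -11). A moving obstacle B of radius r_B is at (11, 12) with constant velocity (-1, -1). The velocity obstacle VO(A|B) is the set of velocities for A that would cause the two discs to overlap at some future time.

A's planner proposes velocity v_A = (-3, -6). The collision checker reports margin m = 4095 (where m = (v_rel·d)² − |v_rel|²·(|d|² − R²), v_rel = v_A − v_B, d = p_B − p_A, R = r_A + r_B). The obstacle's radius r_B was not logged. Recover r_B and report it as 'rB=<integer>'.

m = 4095
d = (11, 23);  v_rel = (-2, -5),  |v_rel|² = 29
v_rel×d = (-2)·(23) − (-5)·(11) = 9
since m = R²·29 − 9²:  R² = (81 + 4095) / 29 = 144
R = √144 = 12  ⇒  r_B = 12 − 5 = 7

rB=7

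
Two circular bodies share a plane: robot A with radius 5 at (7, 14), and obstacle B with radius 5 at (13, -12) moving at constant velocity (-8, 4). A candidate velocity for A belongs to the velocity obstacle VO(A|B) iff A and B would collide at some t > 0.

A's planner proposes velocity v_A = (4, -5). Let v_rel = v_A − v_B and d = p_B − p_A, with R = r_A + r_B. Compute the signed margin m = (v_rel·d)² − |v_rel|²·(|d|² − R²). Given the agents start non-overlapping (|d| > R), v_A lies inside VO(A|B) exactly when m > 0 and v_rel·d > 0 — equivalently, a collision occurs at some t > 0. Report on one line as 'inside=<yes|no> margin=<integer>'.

d = (6, -26),  |d|² = 712;  R = 5+5 = 10,  c = 712−10² = 612
v_rel = (12, -9),  |v_rel|² = 225;  v_rel·d = (12)·(6) + (-9)·(-26) = 306
225·t² − 612·t + 612 = 0  ⇒  m = 306² − 225·612 = -44064
m = -44064 < 0,  v_rel·d = 306 > 0  ⇒  outside

inside=no margin=-44064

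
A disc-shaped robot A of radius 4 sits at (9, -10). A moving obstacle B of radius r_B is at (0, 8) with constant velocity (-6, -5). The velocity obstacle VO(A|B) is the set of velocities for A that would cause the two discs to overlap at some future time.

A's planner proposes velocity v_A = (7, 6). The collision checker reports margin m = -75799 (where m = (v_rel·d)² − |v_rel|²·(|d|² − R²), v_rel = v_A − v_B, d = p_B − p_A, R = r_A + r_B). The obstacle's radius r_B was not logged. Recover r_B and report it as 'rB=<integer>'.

m = -75799
d = (-9, 18);  v_rel = (13, 11),  |v_rel|² = 290
v_rel×d = (13)·(18) − (11)·(-9) = 333
since m = R²·290 − 333²:  R² = (110889 + -75799) / 290 = 121
R = √121 = 11  ⇒  r_B = 11 − 4 = 7

rB=7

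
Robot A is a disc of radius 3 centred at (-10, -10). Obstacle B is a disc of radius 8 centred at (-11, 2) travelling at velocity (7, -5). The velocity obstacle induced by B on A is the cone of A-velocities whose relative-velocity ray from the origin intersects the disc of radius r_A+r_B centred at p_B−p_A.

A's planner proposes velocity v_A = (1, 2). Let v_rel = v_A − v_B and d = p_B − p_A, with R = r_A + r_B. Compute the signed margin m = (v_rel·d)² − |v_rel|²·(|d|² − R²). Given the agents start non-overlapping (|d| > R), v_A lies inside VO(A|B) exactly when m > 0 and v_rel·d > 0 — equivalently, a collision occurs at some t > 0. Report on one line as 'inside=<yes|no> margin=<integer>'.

d = (-1, 12),  |d|² = 145;  R = 3+8 = 11,  c = 145−11² = 24
v_rel = (-6, 7),  |v_rel|² = 85;  v_rel·d = (-6)·(-1) + (7)·(12) = 90
85·t² − 180·t + 24 = 0  ⇒  m = 90² − 85·24 = 6060
m = 6060 > 0,  v_rel·d = 90 > 0  ⇒  inside

inside=yes margin=6060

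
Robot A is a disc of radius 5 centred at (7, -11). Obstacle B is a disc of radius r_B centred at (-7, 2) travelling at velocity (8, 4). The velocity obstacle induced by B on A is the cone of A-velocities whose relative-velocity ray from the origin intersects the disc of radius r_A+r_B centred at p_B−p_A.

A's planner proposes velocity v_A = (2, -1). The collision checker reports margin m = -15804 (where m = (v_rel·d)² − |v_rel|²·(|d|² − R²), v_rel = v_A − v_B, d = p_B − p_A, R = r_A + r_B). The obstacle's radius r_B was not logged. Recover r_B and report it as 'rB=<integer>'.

m = -15804
d = (-14, 13);  v_rel = (-6, -5),  |v_rel|² = 61
v_rel×d = (-6)·(13) − (-5)·(-14) = -148
since m = R²·61 − (-148)²:  R² = (21904 + -15804) / 61 = 100
R = √100 = 10  ⇒  r_B = 10 − 5 = 5

rB=5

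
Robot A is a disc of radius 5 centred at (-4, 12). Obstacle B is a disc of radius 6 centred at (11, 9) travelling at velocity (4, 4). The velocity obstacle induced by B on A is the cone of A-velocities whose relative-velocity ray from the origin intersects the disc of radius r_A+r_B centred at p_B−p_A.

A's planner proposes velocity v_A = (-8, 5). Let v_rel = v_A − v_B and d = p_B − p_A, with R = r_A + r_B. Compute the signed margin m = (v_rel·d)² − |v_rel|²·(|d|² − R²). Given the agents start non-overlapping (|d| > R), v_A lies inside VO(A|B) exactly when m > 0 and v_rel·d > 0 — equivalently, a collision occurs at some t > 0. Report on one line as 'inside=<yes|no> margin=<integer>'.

d = (15, -3),  |d|² = 234;  R = 5+6 = 11,  c = 234−11² = 113
v_rel = (-12, 1),  |v_rel|² = 145;  v_rel·d = (-12)·(15) + (1)·(-3) = -183
145·t² + 366·t + 113 = 0  ⇒  m = (-183)² − 145·113 = 17104
m = 17104 > 0,  v_rel·d = -183 < 0  ⇒  outside

inside=no margin=17104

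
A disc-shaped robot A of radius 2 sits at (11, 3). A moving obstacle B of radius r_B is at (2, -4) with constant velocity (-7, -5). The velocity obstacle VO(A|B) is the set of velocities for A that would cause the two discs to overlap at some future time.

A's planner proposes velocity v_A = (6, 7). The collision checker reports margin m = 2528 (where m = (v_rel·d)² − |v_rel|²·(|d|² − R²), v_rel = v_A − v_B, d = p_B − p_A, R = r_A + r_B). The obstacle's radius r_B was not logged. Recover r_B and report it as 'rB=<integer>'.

m = 2528
d = (-9, -7);  v_rel = (13, 12),  |v_rel|² = 313
v_rel×d = (13)·(-7) − (12)·(-9) = 17
since m = R²·313 − 17²:  R² = (289 + 2528) / 313 = 9
R = √9 = 3  ⇒  r_B = 3 − 2 = 1

rB=1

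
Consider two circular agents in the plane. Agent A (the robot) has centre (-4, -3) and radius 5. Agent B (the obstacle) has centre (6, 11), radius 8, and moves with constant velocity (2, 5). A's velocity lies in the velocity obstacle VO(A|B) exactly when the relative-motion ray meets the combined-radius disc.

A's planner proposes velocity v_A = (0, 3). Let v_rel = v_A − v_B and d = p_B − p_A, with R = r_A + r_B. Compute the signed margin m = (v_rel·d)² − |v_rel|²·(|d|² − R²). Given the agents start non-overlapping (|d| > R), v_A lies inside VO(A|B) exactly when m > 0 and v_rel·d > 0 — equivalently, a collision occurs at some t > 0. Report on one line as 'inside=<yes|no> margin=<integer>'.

d = (10, 14),  |d|² = 296;  R = 5+8 = 13,  c = 296−13² = 127
v_rel = (-2, -2),  |v_rel|² = 8;  v_rel·d = (-2)·(10) + (-2)·(14) = -48
8·t² + 96·t + 127 = 0  ⇒  m = (-48)² − 8·127 = 1288
m = 1288 > 0,  v_rel·d = -48 < 0  ⇒  outside

inside=no margin=1288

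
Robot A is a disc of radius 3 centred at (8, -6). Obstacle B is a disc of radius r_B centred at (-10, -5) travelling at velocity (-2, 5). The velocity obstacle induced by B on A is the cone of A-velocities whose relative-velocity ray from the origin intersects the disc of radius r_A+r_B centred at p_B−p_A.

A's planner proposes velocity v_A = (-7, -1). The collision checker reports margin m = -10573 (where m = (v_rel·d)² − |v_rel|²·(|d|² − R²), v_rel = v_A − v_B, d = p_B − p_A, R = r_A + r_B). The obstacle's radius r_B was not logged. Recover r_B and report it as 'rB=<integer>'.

m = -10573
d = (-18, 1);  v_rel = (-5, -6),  |v_rel|² = 61
v_rel×d = (-5)·(1) − (-6)·(-18) = -113
since m = R²·61 − (-113)²:  R² = (12769 + -10573) / 61 = 36
R = √36 = 6  ⇒  r_B = 6 − 3 = 3

rB=3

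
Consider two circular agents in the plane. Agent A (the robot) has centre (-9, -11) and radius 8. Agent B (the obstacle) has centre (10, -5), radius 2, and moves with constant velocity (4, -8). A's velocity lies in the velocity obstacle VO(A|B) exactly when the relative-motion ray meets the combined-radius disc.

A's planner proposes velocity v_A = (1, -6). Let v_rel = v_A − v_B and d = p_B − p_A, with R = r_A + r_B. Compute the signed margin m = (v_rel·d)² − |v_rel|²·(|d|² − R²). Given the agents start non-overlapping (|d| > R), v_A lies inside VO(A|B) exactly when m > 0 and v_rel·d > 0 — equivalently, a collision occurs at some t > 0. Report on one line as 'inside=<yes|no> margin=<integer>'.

d = (19, 6),  |d|² = 397;  R = 8+2 = 10,  c = 397−10² = 297
v_rel = (-3, 2),  |v_rel|² = 13;  v_rel·d = (-3)·(19) + (2)·(6) = -45
13·t² + 90·t + 297 = 0  ⇒  m = (-45)² − 13·297 = -1836
m = -1836 < 0,  v_rel·d = -45 < 0  ⇒  outside

inside=no margin=-1836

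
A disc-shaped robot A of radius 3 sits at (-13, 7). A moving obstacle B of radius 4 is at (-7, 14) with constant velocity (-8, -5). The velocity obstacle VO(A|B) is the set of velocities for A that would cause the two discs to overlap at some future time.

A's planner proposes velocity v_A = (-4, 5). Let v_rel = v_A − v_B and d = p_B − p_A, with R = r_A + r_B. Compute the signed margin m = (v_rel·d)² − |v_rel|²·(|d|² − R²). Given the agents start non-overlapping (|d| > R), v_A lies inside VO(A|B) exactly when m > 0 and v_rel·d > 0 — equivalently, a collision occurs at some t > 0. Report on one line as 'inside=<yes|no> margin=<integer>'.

d = (6, 7),  |d|² = 85;  R = 3+4 = 7,  c = 85−7² = 36
v_rel = (4, 10),  |v_rel|² = 116;  v_rel·d = (4)·(6) + (10)·(7) = 94
116·t² − 188·t + 36 = 0  ⇒  m = 94² − 116·36 = 4660
m = 4660 > 0,  v_rel·d = 94 > 0  ⇒  inside

inside=yes margin=4660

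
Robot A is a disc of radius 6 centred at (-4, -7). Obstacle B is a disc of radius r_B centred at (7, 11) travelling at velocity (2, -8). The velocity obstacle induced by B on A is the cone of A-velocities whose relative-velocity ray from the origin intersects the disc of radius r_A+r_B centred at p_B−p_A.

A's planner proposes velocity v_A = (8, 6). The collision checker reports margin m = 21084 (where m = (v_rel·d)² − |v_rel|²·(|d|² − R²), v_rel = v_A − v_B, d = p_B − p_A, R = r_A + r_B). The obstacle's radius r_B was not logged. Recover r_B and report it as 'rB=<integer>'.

m = 21084
d = (11, 18);  v_rel = (6, 14),  |v_rel|² = 232
v_rel×d = (6)·(18) − (14)·(11) = -46
since m = R²·232 − (-46)²:  R² = (2116 + 21084) / 232 = 100
R = √100 = 10  ⇒  r_B = 10 − 6 = 4

rB=4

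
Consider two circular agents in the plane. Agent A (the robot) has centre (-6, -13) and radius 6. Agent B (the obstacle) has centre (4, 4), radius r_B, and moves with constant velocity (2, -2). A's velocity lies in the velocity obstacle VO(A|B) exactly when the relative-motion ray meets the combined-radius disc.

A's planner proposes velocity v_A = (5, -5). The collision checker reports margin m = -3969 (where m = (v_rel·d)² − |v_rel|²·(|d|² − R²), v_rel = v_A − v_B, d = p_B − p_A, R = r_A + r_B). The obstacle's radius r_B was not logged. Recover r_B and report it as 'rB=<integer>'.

m = -3969
d = (10, 17);  v_rel = (3, -3),  |v_rel|² = 18
v_rel×d = (3)·(17) − (-3)·(10) = 81
since m = R²·18 − 81²:  R² = (6561 + -3969) / 18 = 144
R = √144 = 12  ⇒  r_B = 12 − 6 = 6

rB=6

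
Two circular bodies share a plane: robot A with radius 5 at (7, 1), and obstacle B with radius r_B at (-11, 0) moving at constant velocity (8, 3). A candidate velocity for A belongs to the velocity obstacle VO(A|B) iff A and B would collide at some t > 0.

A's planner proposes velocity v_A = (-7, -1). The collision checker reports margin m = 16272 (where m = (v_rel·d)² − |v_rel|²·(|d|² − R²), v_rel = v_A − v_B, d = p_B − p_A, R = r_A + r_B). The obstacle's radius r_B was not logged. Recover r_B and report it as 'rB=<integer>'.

m = 16272
d = (-18, -1);  v_rel = (-15, -4),  |v_rel|² = 241
v_rel×d = (-15)·(-1) − (-4)·(-18) = -57
since m = R²·241 − (-57)²:  R² = (3249 + 16272) / 241 = 81
R = √81 = 9  ⇒  r_B = 9 − 5 = 4

rB=4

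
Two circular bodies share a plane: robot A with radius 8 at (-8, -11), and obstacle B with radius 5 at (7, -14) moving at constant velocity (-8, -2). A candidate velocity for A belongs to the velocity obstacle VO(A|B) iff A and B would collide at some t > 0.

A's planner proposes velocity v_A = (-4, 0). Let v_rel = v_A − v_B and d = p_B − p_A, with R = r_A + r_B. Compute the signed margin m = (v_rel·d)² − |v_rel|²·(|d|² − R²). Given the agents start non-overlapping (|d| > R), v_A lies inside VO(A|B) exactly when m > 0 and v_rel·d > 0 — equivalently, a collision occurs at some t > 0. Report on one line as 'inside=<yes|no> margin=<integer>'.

d = (15, -3),  |d|² = 234;  R = 8+5 = 13,  c = 234−13² = 65
v_rel = (4, 2),  |v_rel|² = 20;  v_rel·d = (4)·(15) + (2)·(-3) = 54
20·t² − 108·t + 65 = 0  ⇒  m = 54² − 20·65 = 1616
m = 1616 > 0,  v_rel·d = 54 > 0  ⇒  inside

inside=yes margin=1616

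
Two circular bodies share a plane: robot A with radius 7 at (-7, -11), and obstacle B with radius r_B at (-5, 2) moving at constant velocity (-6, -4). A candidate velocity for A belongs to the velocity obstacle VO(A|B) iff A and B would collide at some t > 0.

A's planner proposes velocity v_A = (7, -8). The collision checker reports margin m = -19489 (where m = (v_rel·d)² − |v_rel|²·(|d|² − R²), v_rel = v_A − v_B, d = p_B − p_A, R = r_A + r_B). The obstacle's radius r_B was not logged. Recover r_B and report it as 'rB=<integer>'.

m = -19489
d = (2, 13);  v_rel = (13, -4),  |v_rel|² = 185
v_rel×d = (13)·(13) − (-4)·(2) = 177
since m = R²·185 − 177²:  R² = (31329 + -19489) / 185 = 64
R = √64 = 8  ⇒  r_B = 8 − 7 = 1

rB=1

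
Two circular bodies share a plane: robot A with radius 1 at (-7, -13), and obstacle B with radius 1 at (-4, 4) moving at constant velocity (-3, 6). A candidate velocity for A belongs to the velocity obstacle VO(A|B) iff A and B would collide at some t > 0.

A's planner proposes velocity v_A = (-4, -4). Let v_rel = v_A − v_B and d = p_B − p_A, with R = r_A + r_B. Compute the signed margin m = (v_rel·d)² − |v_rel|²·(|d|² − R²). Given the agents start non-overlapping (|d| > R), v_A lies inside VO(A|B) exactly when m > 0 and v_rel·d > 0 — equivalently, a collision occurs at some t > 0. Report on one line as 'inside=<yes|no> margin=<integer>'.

d = (3, 17),  |d|² = 298;  R = 1+1 = 2,  c = 298−2² = 294
v_rel = (-1, -10),  |v_rel|² = 101;  v_rel·d = (-1)·(3) + (-10)·(17) = -173
101·t² + 346·t + 294 = 0  ⇒  m = (-173)² − 101·294 = 235
m = 235 > 0,  v_rel·d = -173 < 0  ⇒  outside

inside=no margin=235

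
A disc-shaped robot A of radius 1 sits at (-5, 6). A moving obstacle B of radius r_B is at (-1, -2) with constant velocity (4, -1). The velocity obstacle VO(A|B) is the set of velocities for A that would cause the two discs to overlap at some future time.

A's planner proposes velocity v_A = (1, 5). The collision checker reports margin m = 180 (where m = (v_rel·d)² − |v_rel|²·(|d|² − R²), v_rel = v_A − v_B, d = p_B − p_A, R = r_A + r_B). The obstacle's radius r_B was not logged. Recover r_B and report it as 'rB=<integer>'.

m = 180
d = (4, -8);  v_rel = (-3, 6),  |v_rel|² = 45
v_rel×d = (-3)·(-8) − (6)·(4) = 0
since m = R²·45 − 0²:  R² = (0 + 180) / 45 = 4
R = √4 = 2  ⇒  r_B = 2 − 1 = 1

rB=1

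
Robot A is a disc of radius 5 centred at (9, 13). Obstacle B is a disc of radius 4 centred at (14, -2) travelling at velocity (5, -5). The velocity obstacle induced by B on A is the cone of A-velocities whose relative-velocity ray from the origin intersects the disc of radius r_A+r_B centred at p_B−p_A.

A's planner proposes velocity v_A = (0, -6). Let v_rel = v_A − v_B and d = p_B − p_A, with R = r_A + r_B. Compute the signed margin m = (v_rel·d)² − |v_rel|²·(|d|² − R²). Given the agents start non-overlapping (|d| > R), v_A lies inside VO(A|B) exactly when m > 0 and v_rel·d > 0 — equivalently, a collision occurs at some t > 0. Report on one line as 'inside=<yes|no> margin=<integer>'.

d = (5, -15),  |d|² = 250;  R = 5+4 = 9,  c = 250−9² = 169
v_rel = (-5, -1),  |v_rel|² = 26;  v_rel·d = (-5)·(5) + (-1)·(-15) = -10
26·t² + 20·t + 169 = 0  ⇒  m = (-10)² − 26·169 = -4294
m = -4294 < 0,  v_rel·d = -10 < 0  ⇒  outside

inside=no margin=-4294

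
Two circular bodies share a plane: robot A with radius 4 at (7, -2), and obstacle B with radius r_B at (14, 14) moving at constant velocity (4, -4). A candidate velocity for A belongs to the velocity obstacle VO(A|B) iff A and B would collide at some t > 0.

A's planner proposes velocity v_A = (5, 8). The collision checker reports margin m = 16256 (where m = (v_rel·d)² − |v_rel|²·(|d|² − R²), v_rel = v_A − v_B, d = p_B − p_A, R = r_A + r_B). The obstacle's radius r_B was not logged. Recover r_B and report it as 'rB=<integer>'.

m = 16256
d = (7, 16);  v_rel = (1, 12),  |v_rel|² = 145
v_rel×d = (1)·(16) − (12)·(7) = -68
since m = R²·145 − (-68)²:  R² = (4624 + 16256) / 145 = 144
R = √144 = 12  ⇒  r_B = 12 − 4 = 8

rB=8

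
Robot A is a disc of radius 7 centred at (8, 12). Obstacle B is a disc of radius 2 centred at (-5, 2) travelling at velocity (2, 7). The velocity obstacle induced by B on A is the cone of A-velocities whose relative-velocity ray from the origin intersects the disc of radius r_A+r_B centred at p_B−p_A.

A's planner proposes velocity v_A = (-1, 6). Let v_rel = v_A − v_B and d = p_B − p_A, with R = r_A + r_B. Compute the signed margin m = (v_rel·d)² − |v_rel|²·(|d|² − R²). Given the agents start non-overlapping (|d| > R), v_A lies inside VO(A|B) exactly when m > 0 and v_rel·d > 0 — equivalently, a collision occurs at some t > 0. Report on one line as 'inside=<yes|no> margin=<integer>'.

d = (-13, -10),  |d|² = 269;  R = 7+2 = 9,  c = 269−9² = 188
v_rel = (-3, -1),  |v_rel|² = 10;  v_rel·d = (-3)·(-13) + (-1)·(-10) = 49
10·t² − 98·t + 188 = 0  ⇒  m = 49² − 10·188 = 521
m = 521 > 0,  v_rel·d = 49 > 0  ⇒  inside

inside=yes margin=521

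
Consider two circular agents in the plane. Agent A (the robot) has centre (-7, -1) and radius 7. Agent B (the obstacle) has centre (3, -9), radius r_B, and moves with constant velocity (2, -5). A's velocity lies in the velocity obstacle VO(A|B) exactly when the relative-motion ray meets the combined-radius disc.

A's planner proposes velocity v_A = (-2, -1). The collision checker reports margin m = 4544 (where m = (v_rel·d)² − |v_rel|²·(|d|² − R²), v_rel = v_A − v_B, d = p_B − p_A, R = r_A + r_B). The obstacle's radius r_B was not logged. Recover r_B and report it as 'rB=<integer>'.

m = 4544
d = (10, -8);  v_rel = (-4, 4),  |v_rel|² = 32
v_rel×d = (-4)·(-8) − (4)·(10) = -8
since m = R²·32 − (-8)²:  R² = (64 + 4544) / 32 = 144
R = √144 = 12  ⇒  r_B = 12 − 7 = 5

rB=5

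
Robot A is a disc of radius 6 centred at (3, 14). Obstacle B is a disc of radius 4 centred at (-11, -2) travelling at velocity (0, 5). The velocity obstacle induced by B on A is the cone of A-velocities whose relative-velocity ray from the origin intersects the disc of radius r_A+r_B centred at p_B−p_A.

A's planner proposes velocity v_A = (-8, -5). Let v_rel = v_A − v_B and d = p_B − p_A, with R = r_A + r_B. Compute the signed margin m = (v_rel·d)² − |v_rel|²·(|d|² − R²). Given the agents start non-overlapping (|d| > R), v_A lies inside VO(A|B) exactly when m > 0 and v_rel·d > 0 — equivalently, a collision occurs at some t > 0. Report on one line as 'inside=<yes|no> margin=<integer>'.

d = (-14, -16),  |d|² = 452;  R = 6+4 = 10,  c = 452−10² = 352
v_rel = (-8, -10),  |v_rel|² = 164;  v_rel·d = (-8)·(-14) + (-10)·(-16) = 272
164·t² − 544·t + 352 = 0  ⇒  m = 272² − 164·352 = 16256
m = 16256 > 0,  v_rel·d = 272 > 0  ⇒  inside

inside=yes margin=16256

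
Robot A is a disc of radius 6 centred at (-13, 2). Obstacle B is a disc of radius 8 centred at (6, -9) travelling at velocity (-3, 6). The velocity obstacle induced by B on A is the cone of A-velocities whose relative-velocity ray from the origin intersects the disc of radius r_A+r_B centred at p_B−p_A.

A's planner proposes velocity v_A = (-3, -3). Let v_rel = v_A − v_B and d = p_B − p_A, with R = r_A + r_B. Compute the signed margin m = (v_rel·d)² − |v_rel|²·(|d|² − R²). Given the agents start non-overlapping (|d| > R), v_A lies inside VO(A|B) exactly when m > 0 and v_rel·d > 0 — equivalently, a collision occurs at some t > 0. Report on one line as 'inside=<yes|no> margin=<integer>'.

d = (19, -11),  |d|² = 482;  R = 6+8 = 14,  c = 482−14² = 286
v_rel = (0, -9),  |v_rel|² = 81;  v_rel·d = (0)·(19) + (-9)·(-11) = 99
81·t² − 198·t + 286 = 0  ⇒  m = 99² − 81·286 = -13365
m = -13365 < 0,  v_rel·d = 99 > 0  ⇒  outside

inside=no margin=-13365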